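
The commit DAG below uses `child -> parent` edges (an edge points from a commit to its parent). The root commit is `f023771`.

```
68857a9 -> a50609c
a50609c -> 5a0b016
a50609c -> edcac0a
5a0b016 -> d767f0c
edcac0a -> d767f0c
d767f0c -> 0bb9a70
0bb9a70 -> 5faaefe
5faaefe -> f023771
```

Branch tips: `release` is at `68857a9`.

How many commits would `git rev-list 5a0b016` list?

Walking parent pointers from 5a0b016: reachable set = {0bb9a70, 5a0b016, 5faaefe, d767f0c, f023771}.
That is 5 commits.

5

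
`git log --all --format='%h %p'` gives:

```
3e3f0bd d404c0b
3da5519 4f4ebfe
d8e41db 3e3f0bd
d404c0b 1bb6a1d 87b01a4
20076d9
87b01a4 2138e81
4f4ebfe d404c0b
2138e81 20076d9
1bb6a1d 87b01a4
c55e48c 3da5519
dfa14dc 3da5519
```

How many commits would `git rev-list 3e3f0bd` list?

Walking parent pointers from 3e3f0bd: reachable set = {1bb6a1d, 20076d9, 2138e81, 3e3f0bd, 87b01a4, d404c0b}.
That is 6 commits.

6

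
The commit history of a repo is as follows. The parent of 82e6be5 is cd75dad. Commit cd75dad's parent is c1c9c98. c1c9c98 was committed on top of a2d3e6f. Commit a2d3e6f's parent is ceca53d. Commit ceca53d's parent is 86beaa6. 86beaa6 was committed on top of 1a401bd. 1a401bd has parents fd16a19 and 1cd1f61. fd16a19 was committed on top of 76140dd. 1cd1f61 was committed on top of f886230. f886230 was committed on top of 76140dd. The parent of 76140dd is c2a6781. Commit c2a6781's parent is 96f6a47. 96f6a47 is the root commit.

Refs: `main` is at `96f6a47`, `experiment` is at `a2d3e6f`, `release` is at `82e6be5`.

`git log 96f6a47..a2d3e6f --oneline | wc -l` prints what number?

9

Reachable from a2d3e6f: {1a401bd, 1cd1f61, 76140dd, 86beaa6, 96f6a47, a2d3e6f, c2a6781, ceca53d, f886230, fd16a19}.
Reachable from 96f6a47: {96f6a47}.
In a2d3e6f's history but not 96f6a47's: {1a401bd, 1cd1f61, 76140dd, 86beaa6, a2d3e6f, c2a6781, ceca53d, f886230, fd16a19} — 9 commits.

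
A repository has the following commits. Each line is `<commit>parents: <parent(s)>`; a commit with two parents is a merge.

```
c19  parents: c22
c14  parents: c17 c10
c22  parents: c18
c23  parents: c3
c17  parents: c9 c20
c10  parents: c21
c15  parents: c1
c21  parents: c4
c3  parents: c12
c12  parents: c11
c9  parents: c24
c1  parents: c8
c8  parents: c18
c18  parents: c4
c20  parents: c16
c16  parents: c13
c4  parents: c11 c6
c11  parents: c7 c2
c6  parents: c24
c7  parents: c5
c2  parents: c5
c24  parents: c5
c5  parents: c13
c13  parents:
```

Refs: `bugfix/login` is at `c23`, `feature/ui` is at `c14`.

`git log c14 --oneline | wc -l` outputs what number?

15

Walking parent pointers from c14: reachable set = {c10, c11, c13, c14, c16, c17, c2, c20, c21, c24, c4, c5, c6, c7, c9}.
That is 15 commits.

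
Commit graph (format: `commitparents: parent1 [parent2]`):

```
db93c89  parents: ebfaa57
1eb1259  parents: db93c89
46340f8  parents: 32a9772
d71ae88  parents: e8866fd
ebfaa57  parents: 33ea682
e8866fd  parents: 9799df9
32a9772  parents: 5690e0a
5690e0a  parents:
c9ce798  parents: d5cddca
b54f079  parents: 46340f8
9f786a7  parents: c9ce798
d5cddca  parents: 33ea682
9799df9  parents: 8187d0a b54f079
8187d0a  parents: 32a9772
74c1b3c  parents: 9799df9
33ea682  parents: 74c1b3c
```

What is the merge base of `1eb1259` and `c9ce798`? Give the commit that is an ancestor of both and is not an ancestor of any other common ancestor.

33ea682

Ancestors of 1eb1259: {1eb1259, 32a9772, 33ea682, 46340f8, 5690e0a, 74c1b3c, 8187d0a, 9799df9, b54f079, db93c89, ebfaa57}.
Ancestors of c9ce798: {32a9772, 33ea682, 46340f8, 5690e0a, 74c1b3c, 8187d0a, 9799df9, b54f079, c9ce798, d5cddca}.
Common ancestors: {32a9772, 33ea682, 46340f8, 5690e0a, 74c1b3c, 8187d0a, 9799df9, b54f079}.
Among these, 33ea682 is not an ancestor of any other common ancestor — it is the merge base.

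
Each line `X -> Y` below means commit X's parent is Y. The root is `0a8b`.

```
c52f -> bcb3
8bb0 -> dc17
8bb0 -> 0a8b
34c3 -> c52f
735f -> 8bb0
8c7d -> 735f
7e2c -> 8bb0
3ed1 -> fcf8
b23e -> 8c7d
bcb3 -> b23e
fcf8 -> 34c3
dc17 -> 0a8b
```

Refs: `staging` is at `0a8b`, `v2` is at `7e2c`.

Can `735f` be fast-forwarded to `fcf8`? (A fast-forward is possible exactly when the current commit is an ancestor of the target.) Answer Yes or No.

Yes

A fast-forward from 735f to fcf8 is possible iff 735f is an ancestor of fcf8.
Ancestors of fcf8: {0a8b, 34c3, 735f, 8bb0, 8c7d, b23e, bcb3, c52f, dc17, fcf8}.
735f is among them, so fast-forward is possible.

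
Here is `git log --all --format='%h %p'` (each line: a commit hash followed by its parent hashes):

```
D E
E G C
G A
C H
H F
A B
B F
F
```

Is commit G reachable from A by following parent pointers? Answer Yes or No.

No

Ancestors of A: {A, B, F}.
G is not in that set, so it is not an ancestor of A.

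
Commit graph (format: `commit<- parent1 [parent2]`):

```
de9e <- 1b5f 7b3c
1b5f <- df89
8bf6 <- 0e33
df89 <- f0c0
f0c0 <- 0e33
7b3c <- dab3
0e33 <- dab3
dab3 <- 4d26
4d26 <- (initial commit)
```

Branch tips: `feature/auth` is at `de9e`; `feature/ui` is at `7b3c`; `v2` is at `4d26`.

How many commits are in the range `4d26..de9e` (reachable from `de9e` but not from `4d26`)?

Reachable from de9e: {0e33, 1b5f, 4d26, 7b3c, dab3, de9e, df89, f0c0}.
Reachable from 4d26: {4d26}.
In de9e's history but not 4d26's: {0e33, 1b5f, 7b3c, dab3, de9e, df89, f0c0} — 7 commits.

7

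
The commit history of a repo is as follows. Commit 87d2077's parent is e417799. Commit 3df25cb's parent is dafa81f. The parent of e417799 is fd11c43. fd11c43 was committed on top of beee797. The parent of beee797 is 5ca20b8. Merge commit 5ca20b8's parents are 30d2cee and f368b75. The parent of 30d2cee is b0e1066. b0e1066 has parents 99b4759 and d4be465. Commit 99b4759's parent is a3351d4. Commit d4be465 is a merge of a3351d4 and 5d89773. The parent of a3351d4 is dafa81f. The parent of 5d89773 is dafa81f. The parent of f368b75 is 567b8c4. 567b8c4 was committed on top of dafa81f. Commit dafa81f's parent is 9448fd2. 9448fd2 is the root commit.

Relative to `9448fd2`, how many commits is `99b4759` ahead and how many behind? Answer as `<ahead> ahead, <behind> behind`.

Reachable from 99b4759: {9448fd2, 99b4759, a3351d4, dafa81f}.
Reachable from 9448fd2: {9448fd2}.
Only in 99b4759's history (ahead): {99b4759, a3351d4, dafa81f} — 3.
Only in 9448fd2's history (behind): {} — 0.

3 ahead, 0 behind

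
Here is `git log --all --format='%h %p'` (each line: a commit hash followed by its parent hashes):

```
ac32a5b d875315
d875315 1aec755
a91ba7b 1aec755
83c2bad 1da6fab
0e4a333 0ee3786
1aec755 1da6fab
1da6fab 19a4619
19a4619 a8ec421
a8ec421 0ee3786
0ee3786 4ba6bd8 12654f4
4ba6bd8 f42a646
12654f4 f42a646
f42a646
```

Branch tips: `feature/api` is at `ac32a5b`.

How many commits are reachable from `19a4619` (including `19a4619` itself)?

6

Walking parent pointers from 19a4619: reachable set = {0ee3786, 12654f4, 19a4619, 4ba6bd8, a8ec421, f42a646}.
That is 6 commits.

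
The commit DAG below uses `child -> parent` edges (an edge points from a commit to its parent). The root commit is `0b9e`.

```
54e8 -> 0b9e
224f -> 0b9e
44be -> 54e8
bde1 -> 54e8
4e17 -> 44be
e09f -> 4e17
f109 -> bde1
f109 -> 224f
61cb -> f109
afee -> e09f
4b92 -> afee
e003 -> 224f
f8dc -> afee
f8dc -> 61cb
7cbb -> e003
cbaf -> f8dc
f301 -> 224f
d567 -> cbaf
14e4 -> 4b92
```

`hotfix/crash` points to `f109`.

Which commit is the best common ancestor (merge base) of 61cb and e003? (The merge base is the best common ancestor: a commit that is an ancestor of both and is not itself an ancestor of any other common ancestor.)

Ancestors of 61cb: {0b9e, 224f, 54e8, 61cb, bde1, f109}.
Ancestors of e003: {0b9e, 224f, e003}.
Common ancestors: {0b9e, 224f}.
Among these, 224f is not an ancestor of any other common ancestor — it is the merge base.

224f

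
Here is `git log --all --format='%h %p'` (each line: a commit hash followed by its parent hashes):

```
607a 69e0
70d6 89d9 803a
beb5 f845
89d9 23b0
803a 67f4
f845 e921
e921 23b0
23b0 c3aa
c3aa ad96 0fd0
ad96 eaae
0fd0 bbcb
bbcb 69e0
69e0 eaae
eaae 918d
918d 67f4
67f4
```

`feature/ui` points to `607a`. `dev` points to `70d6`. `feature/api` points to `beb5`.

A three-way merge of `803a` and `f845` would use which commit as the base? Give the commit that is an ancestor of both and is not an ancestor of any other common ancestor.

67f4

Ancestors of 803a: {67f4, 803a}.
Ancestors of f845: {0fd0, 23b0, 67f4, 69e0, 918d, ad96, bbcb, c3aa, e921, eaae, f845}.
Common ancestors: {67f4}.
The only common ancestor is 67f4, so it is the merge base.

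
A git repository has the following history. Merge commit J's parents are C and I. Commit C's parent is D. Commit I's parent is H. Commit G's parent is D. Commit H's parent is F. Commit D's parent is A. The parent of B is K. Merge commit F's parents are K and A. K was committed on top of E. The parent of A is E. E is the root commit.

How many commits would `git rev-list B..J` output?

Reachable from J: {A, C, D, E, F, H, I, J, K}.
Reachable from B: {B, E, K}.
In J's history but not B's: {A, C, D, F, H, I, J} — 7 commits.

7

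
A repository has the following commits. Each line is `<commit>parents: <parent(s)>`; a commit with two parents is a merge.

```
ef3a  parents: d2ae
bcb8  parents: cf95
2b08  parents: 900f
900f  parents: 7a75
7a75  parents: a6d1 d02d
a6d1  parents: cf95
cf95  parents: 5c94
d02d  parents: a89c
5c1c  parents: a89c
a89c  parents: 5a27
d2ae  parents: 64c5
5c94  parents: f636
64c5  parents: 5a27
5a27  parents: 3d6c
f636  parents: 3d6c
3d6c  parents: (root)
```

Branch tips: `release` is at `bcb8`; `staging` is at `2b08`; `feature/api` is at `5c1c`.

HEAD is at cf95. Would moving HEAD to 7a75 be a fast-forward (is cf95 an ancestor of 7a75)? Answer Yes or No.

Yes

A fast-forward from cf95 to 7a75 is possible iff cf95 is an ancestor of 7a75.
Ancestors of 7a75: {3d6c, 5a27, 5c94, 7a75, a6d1, a89c, cf95, d02d, f636}.
cf95 is among them, so fast-forward is possible.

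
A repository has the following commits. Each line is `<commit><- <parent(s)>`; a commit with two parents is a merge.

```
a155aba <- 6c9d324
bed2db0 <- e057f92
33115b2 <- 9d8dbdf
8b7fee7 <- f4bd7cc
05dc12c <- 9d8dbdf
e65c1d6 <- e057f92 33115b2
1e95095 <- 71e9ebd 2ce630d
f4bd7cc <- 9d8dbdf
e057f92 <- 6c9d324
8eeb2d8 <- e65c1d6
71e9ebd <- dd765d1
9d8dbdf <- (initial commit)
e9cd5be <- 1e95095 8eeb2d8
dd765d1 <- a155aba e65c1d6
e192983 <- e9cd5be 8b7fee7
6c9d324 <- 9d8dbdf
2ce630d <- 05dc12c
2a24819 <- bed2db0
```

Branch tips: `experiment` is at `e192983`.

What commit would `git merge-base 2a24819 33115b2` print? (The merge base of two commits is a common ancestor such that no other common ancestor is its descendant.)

Ancestors of 2a24819: {2a24819, 6c9d324, 9d8dbdf, bed2db0, e057f92}.
Ancestors of 33115b2: {33115b2, 9d8dbdf}.
Common ancestors: {9d8dbdf}.
The only common ancestor is 9d8dbdf, so it is the merge base.

9d8dbdf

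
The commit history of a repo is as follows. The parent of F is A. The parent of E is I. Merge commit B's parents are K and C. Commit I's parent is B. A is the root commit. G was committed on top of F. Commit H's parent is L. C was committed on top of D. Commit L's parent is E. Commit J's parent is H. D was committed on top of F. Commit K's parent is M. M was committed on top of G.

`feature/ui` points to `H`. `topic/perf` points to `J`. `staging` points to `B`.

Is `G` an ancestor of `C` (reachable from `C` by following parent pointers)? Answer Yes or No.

Ancestors of C: {A, C, D, F}.
G is not in that set, so it is not an ancestor of C.

No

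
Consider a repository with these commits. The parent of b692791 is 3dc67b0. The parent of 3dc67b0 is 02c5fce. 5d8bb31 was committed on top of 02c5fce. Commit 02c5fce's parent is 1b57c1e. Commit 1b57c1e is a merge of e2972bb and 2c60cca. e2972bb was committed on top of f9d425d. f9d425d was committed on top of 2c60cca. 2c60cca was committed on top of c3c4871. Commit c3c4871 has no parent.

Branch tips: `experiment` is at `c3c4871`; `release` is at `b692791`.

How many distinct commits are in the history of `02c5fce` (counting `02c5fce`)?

Walking parent pointers from 02c5fce: reachable set = {02c5fce, 1b57c1e, 2c60cca, c3c4871, e2972bb, f9d425d}.
That is 6 commits.

6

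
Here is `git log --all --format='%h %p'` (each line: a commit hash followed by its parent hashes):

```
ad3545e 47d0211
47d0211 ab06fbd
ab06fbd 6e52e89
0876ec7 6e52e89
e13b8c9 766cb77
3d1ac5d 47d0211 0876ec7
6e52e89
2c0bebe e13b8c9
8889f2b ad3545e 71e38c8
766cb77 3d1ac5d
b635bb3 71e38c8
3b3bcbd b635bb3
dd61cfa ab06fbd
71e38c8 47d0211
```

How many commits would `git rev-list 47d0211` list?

Walking parent pointers from 47d0211: reachable set = {47d0211, 6e52e89, ab06fbd}.
That is 3 commits.

3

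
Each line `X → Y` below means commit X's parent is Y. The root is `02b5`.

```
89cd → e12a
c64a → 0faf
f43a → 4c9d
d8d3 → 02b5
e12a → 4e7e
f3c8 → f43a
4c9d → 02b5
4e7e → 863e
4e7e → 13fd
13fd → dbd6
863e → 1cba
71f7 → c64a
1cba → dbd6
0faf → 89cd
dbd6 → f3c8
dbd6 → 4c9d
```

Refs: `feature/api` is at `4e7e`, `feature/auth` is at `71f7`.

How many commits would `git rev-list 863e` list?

Walking parent pointers from 863e: reachable set = {02b5, 1cba, 4c9d, 863e, dbd6, f3c8, f43a}.
That is 7 commits.

7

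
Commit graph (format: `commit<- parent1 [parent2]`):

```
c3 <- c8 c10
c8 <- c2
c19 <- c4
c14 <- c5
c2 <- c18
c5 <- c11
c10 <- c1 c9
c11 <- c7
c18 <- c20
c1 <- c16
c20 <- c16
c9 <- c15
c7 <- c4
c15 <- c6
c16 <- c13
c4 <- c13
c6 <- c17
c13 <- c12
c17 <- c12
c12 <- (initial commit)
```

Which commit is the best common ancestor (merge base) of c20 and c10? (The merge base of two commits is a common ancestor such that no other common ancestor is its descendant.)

c16

Ancestors of c20: {c12, c13, c16, c20}.
Ancestors of c10: {c1, c10, c12, c13, c15, c16, c17, c6, c9}.
Common ancestors: {c12, c13, c16}.
Among these, c16 is not an ancestor of any other common ancestor — it is the merge base.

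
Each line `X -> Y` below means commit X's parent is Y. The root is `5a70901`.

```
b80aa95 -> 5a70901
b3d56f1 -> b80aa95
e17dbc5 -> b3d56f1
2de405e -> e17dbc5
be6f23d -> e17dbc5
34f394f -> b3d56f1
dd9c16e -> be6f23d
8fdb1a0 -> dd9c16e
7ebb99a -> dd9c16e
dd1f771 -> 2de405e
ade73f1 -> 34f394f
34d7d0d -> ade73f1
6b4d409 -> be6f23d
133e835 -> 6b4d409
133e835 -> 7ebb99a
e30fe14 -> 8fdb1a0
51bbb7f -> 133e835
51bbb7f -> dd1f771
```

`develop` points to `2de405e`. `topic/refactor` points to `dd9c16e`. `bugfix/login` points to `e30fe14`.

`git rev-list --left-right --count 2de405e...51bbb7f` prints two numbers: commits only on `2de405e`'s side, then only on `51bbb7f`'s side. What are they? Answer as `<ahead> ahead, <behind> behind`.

Reachable from 2de405e: {2de405e, 5a70901, b3d56f1, b80aa95, e17dbc5}.
Reachable from 51bbb7f: {133e835, 2de405e, 51bbb7f, 5a70901, 6b4d409, 7ebb99a, b3d56f1, b80aa95, be6f23d, dd1f771, dd9c16e, e17dbc5}.
Only in 2de405e's history (ahead): {} — 0.
Only in 51bbb7f's history (behind): {133e835, 51bbb7f, 6b4d409, 7ebb99a, be6f23d, dd1f771, dd9c16e} — 7.

0 ahead, 7 behind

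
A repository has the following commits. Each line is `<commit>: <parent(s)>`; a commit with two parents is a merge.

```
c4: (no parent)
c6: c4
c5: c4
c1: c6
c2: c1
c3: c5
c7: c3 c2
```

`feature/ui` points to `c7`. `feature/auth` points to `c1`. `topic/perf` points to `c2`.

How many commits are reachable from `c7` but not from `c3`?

4

Reachable from c7: {c1, c2, c3, c4, c5, c6, c7}.
Reachable from c3: {c3, c4, c5}.
In c7's history but not c3's: {c1, c2, c6, c7} — 4 commits.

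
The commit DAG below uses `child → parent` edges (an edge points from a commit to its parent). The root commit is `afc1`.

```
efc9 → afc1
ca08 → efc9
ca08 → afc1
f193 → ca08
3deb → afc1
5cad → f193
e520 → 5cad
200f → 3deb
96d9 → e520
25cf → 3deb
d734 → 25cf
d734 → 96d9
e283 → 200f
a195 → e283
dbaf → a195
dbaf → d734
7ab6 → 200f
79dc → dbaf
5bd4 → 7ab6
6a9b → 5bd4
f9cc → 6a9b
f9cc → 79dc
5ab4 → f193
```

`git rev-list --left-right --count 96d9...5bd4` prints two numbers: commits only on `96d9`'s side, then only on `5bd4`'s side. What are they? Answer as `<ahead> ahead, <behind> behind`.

Reachable from 96d9: {5cad, 96d9, afc1, ca08, e520, efc9, f193}.
Reachable from 5bd4: {200f, 3deb, 5bd4, 7ab6, afc1}.
Only in 96d9's history (ahead): {5cad, 96d9, ca08, e520, efc9, f193} — 6.
Only in 5bd4's history (behind): {200f, 3deb, 5bd4, 7ab6} — 4.

6 ahead, 4 behind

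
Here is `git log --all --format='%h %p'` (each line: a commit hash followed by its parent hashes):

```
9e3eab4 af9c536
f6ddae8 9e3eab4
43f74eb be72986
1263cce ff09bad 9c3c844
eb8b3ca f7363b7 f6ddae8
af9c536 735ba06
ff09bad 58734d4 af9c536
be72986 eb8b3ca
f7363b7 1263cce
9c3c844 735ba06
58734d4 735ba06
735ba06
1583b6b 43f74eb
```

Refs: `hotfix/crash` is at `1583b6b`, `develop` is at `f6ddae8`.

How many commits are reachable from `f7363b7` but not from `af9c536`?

5

Reachable from f7363b7: {1263cce, 58734d4, 735ba06, 9c3c844, af9c536, f7363b7, ff09bad}.
Reachable from af9c536: {735ba06, af9c536}.
In f7363b7's history but not af9c536's: {1263cce, 58734d4, 9c3c844, f7363b7, ff09bad} — 5 commits.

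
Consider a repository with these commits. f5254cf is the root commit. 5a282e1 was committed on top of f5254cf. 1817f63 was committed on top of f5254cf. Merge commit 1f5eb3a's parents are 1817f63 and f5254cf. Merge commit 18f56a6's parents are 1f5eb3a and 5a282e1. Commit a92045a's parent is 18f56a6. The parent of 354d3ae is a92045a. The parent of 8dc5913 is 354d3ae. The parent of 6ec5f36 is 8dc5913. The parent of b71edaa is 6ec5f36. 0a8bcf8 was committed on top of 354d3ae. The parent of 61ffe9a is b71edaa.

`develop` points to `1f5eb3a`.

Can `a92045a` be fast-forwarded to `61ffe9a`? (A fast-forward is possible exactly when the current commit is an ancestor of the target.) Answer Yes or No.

Yes

A fast-forward from a92045a to 61ffe9a is possible iff a92045a is an ancestor of 61ffe9a.
Ancestors of 61ffe9a: {1817f63, 18f56a6, 1f5eb3a, 354d3ae, 5a282e1, 61ffe9a, 6ec5f36, 8dc5913, a92045a, b71edaa, f5254cf}.
a92045a is among them, so fast-forward is possible.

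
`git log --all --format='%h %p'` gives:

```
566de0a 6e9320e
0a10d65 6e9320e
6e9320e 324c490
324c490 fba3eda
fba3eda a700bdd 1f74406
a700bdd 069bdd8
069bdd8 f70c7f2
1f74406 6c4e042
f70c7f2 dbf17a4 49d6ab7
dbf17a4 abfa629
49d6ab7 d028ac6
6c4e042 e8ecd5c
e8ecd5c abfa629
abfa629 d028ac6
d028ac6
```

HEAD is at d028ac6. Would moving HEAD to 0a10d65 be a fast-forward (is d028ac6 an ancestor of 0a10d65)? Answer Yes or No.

Yes

A fast-forward from d028ac6 to 0a10d65 is possible iff d028ac6 is an ancestor of 0a10d65.
Ancestors of 0a10d65: {069bdd8, 0a10d65, 1f74406, 324c490, 49d6ab7, 6c4e042, 6e9320e, a700bdd, abfa629, d028ac6, dbf17a4, e8ecd5c, f70c7f2, fba3eda}.
d028ac6 is among them, so fast-forward is possible.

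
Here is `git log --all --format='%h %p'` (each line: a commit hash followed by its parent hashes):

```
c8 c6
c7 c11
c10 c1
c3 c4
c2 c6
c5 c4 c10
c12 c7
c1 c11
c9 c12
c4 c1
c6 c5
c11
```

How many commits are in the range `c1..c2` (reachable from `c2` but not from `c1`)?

5

Reachable from c2: {c1, c10, c11, c2, c4, c5, c6}.
Reachable from c1: {c1, c11}.
In c2's history but not c1's: {c10, c2, c4, c5, c6} — 5 commits.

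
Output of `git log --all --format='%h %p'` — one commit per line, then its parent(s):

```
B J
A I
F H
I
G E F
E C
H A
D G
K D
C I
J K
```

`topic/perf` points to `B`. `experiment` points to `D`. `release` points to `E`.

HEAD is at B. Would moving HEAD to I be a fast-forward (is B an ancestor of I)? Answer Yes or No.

A fast-forward from B to I is possible iff B is an ancestor of I.
Ancestors of I: {I}.
B is not among them, so fast-forward is not possible.

No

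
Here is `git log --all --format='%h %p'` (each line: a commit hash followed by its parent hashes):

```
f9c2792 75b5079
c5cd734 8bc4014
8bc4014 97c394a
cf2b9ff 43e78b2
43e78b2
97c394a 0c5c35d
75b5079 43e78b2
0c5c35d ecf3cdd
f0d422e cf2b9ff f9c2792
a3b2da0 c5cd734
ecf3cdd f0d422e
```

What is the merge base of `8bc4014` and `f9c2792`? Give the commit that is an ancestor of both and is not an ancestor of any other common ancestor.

f9c2792

Ancestors of 8bc4014: {0c5c35d, 43e78b2, 75b5079, 8bc4014, 97c394a, cf2b9ff, ecf3cdd, f0d422e, f9c2792}.
Ancestors of f9c2792: {43e78b2, 75b5079, f9c2792}.
Common ancestors: {43e78b2, 75b5079, f9c2792}.
Among these, f9c2792 is not an ancestor of any other common ancestor — it is the merge base.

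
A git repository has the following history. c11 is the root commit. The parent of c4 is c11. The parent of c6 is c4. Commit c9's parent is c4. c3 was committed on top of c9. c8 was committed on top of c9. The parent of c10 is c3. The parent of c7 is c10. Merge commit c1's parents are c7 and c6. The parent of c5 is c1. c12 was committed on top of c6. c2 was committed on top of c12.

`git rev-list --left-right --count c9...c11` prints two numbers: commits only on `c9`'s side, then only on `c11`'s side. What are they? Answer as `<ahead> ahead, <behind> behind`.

Reachable from c9: {c11, c4, c9}.
Reachable from c11: {c11}.
Only in c9's history (ahead): {c4, c9} — 2.
Only in c11's history (behind): {} — 0.

2 ahead, 0 behind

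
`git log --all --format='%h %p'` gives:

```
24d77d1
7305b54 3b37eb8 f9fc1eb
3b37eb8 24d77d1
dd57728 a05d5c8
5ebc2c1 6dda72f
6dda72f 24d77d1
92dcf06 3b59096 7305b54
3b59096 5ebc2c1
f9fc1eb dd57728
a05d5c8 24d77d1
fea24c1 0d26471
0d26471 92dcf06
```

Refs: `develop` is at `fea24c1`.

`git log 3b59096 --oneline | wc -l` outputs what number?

4

Walking parent pointers from 3b59096: reachable set = {24d77d1, 3b59096, 5ebc2c1, 6dda72f}.
That is 4 commits.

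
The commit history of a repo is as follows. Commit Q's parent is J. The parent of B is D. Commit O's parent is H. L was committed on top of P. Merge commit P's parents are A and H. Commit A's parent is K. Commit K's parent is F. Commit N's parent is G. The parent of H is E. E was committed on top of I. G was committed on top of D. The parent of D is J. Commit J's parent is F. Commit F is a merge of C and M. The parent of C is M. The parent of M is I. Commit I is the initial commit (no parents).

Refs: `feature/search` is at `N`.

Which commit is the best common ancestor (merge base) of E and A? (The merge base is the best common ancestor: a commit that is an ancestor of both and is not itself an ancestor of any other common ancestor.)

I

Ancestors of E: {E, I}.
Ancestors of A: {A, C, F, I, K, M}.
Common ancestors: {I}.
The only common ancestor is I, so it is the merge base.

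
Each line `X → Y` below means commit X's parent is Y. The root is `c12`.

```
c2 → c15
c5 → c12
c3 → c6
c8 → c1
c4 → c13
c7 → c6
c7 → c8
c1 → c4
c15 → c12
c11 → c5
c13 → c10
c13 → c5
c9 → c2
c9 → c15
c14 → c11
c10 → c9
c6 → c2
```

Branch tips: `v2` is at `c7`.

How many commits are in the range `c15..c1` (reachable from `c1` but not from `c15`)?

Reachable from c1: {c1, c10, c12, c13, c15, c2, c4, c5, c9}.
Reachable from c15: {c12, c15}.
In c1's history but not c15's: {c1, c10, c13, c2, c4, c5, c9} — 7 commits.

7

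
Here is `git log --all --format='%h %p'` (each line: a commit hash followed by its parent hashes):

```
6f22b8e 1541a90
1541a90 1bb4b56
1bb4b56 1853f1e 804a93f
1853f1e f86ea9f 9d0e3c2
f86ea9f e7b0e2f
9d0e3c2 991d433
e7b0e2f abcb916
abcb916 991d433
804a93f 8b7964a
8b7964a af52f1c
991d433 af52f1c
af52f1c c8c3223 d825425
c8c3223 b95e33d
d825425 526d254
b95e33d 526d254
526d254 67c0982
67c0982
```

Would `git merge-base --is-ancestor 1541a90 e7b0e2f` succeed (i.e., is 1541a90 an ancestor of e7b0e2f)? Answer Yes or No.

Ancestors of e7b0e2f: {526d254, 67c0982, 991d433, abcb916, af52f1c, b95e33d, c8c3223, d825425, e7b0e2f}.
1541a90 is not in that set, so it is not an ancestor of e7b0e2f.

No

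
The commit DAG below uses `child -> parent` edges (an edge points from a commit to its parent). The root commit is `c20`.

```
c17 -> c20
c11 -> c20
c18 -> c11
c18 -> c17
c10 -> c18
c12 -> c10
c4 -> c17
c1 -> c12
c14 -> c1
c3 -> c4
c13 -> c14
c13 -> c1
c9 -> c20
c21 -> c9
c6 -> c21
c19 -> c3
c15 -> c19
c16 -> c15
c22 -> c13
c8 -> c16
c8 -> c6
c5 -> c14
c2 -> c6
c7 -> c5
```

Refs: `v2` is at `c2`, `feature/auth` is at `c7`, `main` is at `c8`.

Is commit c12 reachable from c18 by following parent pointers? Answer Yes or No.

Ancestors of c18: {c11, c17, c18, c20}.
c12 is not in that set, so it is not an ancestor of c18.

No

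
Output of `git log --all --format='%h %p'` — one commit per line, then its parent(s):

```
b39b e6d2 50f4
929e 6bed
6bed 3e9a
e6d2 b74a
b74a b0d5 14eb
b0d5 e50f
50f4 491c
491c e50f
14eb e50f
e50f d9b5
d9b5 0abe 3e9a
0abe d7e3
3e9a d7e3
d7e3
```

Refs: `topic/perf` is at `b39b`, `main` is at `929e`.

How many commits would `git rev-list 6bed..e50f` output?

3

Reachable from e50f: {0abe, 3e9a, d7e3, d9b5, e50f}.
Reachable from 6bed: {3e9a, 6bed, d7e3}.
In e50f's history but not 6bed's: {0abe, d9b5, e50f} — 3 commits.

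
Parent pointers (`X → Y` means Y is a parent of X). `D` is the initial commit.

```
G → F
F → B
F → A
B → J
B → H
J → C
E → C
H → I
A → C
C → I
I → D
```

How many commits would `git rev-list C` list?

Walking parent pointers from C: reachable set = {C, D, I}.
That is 3 commits.

3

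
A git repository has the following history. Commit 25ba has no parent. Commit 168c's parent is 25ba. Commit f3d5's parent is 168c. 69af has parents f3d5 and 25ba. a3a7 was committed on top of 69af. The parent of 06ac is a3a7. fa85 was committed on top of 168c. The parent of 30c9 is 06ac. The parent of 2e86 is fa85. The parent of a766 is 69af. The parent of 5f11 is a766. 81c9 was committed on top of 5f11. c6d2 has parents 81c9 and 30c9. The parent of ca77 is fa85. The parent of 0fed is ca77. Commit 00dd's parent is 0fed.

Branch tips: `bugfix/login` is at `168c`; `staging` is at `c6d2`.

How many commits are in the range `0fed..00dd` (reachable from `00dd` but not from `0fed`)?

Reachable from 00dd: {00dd, 0fed, 168c, 25ba, ca77, fa85}.
Reachable from 0fed: {0fed, 168c, 25ba, ca77, fa85}.
In 00dd's history but not 0fed's: {00dd} — 1 commit.

1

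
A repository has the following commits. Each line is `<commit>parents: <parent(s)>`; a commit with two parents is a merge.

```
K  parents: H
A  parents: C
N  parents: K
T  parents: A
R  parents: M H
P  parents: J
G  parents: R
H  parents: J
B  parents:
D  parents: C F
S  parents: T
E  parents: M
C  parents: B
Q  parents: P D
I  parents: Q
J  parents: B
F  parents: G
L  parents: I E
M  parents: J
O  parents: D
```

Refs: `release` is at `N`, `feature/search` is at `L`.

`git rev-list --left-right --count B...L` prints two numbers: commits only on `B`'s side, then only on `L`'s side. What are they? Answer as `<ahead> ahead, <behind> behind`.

0 ahead, 13 behind

Reachable from B: {B}.
Reachable from L: {B, C, D, E, F, G, H, I, J, L, M, P, Q, R}.
Only in B's history (ahead): {} — 0.
Only in L's history (behind): {C, D, E, F, G, H, I, J, L, M, P, Q, R} — 13.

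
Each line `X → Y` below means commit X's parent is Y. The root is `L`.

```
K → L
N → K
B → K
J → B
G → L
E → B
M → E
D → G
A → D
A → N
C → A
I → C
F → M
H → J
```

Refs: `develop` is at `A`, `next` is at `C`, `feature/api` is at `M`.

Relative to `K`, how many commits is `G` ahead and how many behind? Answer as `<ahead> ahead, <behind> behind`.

Reachable from G: {G, L}.
Reachable from K: {K, L}.
Only in G's history (ahead): {G} — 1.
Only in K's history (behind): {K} — 1.

1 ahead, 1 behind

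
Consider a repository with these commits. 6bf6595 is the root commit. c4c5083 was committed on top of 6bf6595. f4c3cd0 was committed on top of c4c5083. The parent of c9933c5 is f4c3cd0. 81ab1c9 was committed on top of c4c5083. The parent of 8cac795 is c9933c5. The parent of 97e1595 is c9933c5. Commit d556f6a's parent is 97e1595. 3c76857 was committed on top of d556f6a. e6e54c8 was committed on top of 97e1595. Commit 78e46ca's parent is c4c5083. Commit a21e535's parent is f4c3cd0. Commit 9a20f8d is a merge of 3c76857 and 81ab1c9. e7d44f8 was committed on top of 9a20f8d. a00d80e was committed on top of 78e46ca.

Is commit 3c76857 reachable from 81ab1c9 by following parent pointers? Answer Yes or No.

No

Ancestors of 81ab1c9: {6bf6595, 81ab1c9, c4c5083}.
3c76857 is not in that set, so it is not an ancestor of 81ab1c9.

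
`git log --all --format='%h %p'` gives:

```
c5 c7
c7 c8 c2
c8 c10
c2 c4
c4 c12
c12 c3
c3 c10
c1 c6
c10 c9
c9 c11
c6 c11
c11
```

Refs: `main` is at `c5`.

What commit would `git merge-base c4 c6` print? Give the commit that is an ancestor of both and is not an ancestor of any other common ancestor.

Ancestors of c4: {c10, c11, c12, c3, c4, c9}.
Ancestors of c6: {c11, c6}.
Common ancestors: {c11}.
The only common ancestor is c11, so it is the merge base.

c11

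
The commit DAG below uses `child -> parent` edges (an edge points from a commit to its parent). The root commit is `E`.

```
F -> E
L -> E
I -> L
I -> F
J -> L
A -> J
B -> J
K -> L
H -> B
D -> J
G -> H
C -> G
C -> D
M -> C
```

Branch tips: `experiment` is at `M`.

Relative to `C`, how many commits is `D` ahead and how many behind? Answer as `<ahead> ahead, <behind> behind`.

Reachable from D: {D, E, J, L}.
Reachable from C: {B, C, D, E, G, H, J, L}.
Only in D's history (ahead): {} — 0.
Only in C's history (behind): {B, C, G, H} — 4.

0 ahead, 4 behind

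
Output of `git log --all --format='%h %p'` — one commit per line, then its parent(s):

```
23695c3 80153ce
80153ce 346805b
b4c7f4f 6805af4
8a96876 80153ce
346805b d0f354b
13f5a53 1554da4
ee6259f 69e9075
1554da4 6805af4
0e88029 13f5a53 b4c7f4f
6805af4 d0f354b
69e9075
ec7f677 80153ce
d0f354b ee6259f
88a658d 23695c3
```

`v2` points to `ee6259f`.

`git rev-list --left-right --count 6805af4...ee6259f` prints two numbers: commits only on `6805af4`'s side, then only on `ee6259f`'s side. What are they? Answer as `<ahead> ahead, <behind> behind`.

Reachable from 6805af4: {6805af4, 69e9075, d0f354b, ee6259f}.
Reachable from ee6259f: {69e9075, ee6259f}.
Only in 6805af4's history (ahead): {6805af4, d0f354b} — 2.
Only in ee6259f's history (behind): {} — 0.

2 ahead, 0 behind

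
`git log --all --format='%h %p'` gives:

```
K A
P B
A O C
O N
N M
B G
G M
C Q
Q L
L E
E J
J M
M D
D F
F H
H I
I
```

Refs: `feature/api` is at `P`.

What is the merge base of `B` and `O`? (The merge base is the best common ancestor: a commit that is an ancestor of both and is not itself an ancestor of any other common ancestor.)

M

Ancestors of B: {B, D, F, G, H, I, M}.
Ancestors of O: {D, F, H, I, M, N, O}.
Common ancestors: {D, F, H, I, M}.
Among these, M is not an ancestor of any other common ancestor — it is the merge base.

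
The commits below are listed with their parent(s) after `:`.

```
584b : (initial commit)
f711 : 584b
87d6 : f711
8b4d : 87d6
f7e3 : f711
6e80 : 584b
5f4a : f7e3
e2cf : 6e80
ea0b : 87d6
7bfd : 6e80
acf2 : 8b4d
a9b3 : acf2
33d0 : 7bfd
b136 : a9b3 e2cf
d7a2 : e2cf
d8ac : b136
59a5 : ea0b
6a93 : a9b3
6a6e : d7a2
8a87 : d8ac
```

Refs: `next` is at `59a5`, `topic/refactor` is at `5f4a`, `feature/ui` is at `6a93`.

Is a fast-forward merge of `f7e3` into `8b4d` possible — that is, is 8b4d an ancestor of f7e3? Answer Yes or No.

No

A fast-forward from 8b4d to f7e3 is possible iff 8b4d is an ancestor of f7e3.
Ancestors of f7e3: {584b, f711, f7e3}.
8b4d is not among them, so fast-forward is not possible.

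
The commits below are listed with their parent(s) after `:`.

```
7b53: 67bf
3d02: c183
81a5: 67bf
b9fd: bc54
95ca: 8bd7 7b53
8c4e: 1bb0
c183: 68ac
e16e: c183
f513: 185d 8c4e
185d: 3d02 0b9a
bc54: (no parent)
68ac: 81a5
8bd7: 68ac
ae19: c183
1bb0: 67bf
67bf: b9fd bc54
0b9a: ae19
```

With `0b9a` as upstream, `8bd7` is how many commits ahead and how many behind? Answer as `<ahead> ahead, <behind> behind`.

Reachable from 8bd7: {67bf, 68ac, 81a5, 8bd7, b9fd, bc54}.
Reachable from 0b9a: {0b9a, 67bf, 68ac, 81a5, ae19, b9fd, bc54, c183}.
Only in 8bd7's history (ahead): {8bd7} — 1.
Only in 0b9a's history (behind): {0b9a, ae19, c183} — 3.

1 ahead, 3 behind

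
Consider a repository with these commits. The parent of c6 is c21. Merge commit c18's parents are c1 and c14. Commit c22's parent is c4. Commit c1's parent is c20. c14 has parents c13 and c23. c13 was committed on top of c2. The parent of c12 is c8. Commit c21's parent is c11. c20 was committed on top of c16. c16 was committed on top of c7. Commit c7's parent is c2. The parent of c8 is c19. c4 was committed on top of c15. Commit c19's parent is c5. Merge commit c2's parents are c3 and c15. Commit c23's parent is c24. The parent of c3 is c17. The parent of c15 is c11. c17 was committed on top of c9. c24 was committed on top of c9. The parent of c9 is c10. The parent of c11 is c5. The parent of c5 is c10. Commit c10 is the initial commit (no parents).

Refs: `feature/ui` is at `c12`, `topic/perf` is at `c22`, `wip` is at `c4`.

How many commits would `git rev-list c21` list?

Walking parent pointers from c21: reachable set = {c10, c11, c21, c5}.
That is 4 commits.

4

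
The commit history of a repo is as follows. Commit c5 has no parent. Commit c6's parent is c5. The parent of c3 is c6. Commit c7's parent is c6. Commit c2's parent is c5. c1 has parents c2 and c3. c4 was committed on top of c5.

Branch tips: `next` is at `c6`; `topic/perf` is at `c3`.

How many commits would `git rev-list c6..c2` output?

Reachable from c2: {c2, c5}.
Reachable from c6: {c5, c6}.
In c2's history but not c6's: {c2} — 1 commit.

1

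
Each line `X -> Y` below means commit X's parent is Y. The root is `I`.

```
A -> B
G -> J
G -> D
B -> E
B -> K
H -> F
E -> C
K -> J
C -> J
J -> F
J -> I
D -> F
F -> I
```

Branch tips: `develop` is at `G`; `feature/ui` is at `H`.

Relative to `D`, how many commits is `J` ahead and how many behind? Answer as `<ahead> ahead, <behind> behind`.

Reachable from J: {F, I, J}.
Reachable from D: {D, F, I}.
Only in J's history (ahead): {J} — 1.
Only in D's history (behind): {D} — 1.

1 ahead, 1 behind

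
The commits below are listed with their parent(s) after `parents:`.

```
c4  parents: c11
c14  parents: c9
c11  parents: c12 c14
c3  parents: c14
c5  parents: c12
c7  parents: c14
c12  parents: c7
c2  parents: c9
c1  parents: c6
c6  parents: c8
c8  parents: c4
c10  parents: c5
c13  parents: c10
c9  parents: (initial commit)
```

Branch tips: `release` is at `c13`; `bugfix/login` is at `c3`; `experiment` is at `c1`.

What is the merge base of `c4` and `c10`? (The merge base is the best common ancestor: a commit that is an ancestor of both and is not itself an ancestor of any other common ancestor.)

c12

Ancestors of c4: {c11, c12, c14, c4, c7, c9}.
Ancestors of c10: {c10, c12, c14, c5, c7, c9}.
Common ancestors: {c12, c14, c7, c9}.
Among these, c12 is not an ancestor of any other common ancestor — it is the merge base.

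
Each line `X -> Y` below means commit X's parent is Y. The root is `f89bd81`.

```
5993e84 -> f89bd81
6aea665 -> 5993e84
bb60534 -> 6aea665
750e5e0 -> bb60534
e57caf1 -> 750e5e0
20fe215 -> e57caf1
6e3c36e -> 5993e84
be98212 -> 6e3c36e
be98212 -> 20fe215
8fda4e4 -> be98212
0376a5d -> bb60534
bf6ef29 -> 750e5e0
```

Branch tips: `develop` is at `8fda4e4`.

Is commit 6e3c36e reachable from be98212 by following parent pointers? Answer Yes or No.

Yes

Ancestors of be98212 (commits reachable by following parents): {20fe215, 5993e84, 6aea665, 6e3c36e, 750e5e0, bb60534, be98212, e57caf1, f89bd81}.
6e3c36e is in that set, so it is an ancestor of be98212.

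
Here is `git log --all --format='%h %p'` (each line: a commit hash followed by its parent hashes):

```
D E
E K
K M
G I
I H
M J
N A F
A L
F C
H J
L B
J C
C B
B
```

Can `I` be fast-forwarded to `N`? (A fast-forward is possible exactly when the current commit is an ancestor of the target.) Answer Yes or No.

No

A fast-forward from I to N is possible iff I is an ancestor of N.
Ancestors of N: {A, B, C, F, L, N}.
I is not among them, so fast-forward is not possible.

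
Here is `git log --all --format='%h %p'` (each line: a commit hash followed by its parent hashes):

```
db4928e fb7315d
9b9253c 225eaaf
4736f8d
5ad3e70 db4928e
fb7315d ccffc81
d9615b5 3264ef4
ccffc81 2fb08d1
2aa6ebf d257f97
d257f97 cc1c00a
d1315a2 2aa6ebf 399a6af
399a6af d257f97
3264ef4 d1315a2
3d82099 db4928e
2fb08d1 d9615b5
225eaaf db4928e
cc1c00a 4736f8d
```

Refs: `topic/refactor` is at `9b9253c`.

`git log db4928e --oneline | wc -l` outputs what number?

Walking parent pointers from db4928e: reachable set = {2aa6ebf, 2fb08d1, 3264ef4, 399a6af, 4736f8d, cc1c00a, ccffc81, d1315a2, d257f97, d9615b5, db4928e, fb7315d}.
That is 12 commits.

12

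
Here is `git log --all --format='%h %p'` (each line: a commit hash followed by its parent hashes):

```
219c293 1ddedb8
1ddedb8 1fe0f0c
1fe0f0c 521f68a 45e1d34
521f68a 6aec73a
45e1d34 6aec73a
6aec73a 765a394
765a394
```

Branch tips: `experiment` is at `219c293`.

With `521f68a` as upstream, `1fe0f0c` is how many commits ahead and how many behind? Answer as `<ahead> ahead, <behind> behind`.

Reachable from 1fe0f0c: {1fe0f0c, 45e1d34, 521f68a, 6aec73a, 765a394}.
Reachable from 521f68a: {521f68a, 6aec73a, 765a394}.
Only in 1fe0f0c's history (ahead): {1fe0f0c, 45e1d34} — 2.
Only in 521f68a's history (behind): {} — 0.

2 ahead, 0 behind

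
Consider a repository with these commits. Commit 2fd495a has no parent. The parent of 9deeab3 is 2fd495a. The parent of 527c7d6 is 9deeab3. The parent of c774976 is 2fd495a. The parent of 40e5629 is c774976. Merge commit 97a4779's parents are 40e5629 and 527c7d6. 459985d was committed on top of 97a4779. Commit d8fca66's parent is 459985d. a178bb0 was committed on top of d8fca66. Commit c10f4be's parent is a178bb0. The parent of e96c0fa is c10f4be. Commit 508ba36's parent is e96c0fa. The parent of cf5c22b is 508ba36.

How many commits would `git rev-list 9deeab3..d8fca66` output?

6

Reachable from d8fca66: {2fd495a, 40e5629, 459985d, 527c7d6, 97a4779, 9deeab3, c774976, d8fca66}.
Reachable from 9deeab3: {2fd495a, 9deeab3}.
In d8fca66's history but not 9deeab3's: {40e5629, 459985d, 527c7d6, 97a4779, c774976, d8fca66} — 6 commits.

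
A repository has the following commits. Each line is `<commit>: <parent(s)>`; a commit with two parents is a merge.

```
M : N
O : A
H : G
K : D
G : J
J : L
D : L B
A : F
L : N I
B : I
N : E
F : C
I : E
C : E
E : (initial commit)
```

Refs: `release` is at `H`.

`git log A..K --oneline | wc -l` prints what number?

Reachable from K: {B, D, E, I, K, L, N}.
Reachable from A: {A, C, E, F}.
In K's history but not A's: {B, D, I, K, L, N} — 6 commits.

6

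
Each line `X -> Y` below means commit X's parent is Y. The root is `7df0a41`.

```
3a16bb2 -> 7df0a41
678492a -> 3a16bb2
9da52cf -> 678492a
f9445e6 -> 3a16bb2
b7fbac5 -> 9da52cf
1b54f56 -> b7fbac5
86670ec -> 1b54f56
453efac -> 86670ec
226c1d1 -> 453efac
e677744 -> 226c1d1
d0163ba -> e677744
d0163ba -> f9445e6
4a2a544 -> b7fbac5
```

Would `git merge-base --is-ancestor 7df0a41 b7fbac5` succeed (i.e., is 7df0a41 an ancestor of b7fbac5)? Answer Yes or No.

Yes

Ancestors of b7fbac5 (commits reachable by following parents): {3a16bb2, 678492a, 7df0a41, 9da52cf, b7fbac5}.
7df0a41 is in that set, so it is an ancestor of b7fbac5.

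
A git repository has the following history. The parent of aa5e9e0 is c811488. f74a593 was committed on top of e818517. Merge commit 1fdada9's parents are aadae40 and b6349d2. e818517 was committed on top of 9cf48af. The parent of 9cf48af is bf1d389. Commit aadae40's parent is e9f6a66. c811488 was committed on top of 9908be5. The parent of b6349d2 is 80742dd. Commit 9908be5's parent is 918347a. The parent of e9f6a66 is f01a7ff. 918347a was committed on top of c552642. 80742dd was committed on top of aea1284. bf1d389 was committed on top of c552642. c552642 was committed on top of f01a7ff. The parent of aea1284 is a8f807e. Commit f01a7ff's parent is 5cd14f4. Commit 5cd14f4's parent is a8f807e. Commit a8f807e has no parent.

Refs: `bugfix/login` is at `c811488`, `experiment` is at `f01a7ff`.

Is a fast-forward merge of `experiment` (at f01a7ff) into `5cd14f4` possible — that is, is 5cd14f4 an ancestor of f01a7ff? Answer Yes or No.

A fast-forward from 5cd14f4 to f01a7ff is possible iff 5cd14f4 is an ancestor of f01a7ff.
Ancestors of f01a7ff: {5cd14f4, a8f807e, f01a7ff}.
5cd14f4 is among them, so fast-forward is possible.

Yes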